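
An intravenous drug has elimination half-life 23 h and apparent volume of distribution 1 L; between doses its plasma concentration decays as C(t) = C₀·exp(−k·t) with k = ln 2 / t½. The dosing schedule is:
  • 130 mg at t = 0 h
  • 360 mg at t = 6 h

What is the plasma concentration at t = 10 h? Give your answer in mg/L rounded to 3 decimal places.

415.291 mg/L

k = ln 2 / 23 = 0.03014 per h
Dose 1 (130 mg at t=0 h): 130·exp(−0.03014·10) = 96.175 mg/L
Dose 2 (360 mg at t=6 h): 360·exp(−0.03014·4) = 319.117 mg/L
C(10) = 96.175 + 319.117 = 415.291 mg/L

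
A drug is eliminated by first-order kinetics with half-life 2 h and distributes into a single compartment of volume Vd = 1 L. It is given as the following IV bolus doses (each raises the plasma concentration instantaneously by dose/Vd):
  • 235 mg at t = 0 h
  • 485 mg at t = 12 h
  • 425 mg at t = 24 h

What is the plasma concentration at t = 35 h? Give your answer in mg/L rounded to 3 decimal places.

k = ln 2 / 2 = 0.34657 per h
Dose 1 (235 mg at t=0 h): 235·exp(−0.34657·35) = 0.001 mg/L
Dose 2 (485 mg at t=12 h): 485·exp(−0.34657·23) = 0.167 mg/L
Dose 3 (425 mg at t=24 h): 425·exp(−0.34657·11) = 9.391 mg/L
C(35) = 0.001 + 0.167 + 9.391 = 9.560 mg/L

9.560 mg/L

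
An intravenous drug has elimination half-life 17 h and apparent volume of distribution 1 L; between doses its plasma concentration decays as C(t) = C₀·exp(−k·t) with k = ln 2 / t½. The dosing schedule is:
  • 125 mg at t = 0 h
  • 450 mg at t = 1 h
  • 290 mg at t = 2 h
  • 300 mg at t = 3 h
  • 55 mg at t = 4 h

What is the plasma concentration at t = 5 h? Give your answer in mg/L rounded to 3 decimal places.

1070.147 mg/L

k = ln 2 / 17 = 0.04077 per h
Dose 1 (125 mg at t=0 h): 125·exp(−0.04077·5) = 101.946 mg/L
Dose 2 (450 mg at t=1 h): 450·exp(−0.04077·4) = 382.280 mg/L
Dose 3 (290 mg at t=2 h): 290·exp(−0.04077·3) = 256.611 mg/L
Dose 4 (300 mg at t=3 h): 300·exp(−0.04077·2) = 276.507 mg/L
Dose 5 (55 mg at t=4 h): 55·exp(−0.04077·1) = 52.803 mg/L
C(5) = 101.946 + 382.280 + 256.611 + 276.507 + 52.803 = 1070.147 mg/L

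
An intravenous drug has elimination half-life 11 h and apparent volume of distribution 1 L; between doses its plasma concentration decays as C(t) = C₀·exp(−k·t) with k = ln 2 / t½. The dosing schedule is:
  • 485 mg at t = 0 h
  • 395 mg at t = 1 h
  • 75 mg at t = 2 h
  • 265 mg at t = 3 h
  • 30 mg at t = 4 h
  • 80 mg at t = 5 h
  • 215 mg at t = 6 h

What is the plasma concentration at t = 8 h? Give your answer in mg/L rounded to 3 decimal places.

1070.926 mg/L

k = ln 2 / 11 = 0.06301 per h
Dose 1 (485 mg at t=0 h): 485·exp(−0.06301·8) = 292.962 mg/L
Dose 2 (395 mg at t=1 h): 395·exp(−0.06301·7) = 254.116 mg/L
Dose 3 (75 mg at t=2 h): 75·exp(−0.06301·6) = 51.388 mg/L
Dose 4 (265 mg at t=3 h): 265·exp(−0.06301·5) = 193.381 mg/L
Dose 5 (30 mg at t=4 h): 30·exp(−0.06301·4) = 23.316 mg/L
Dose 6 (80 mg at t=5 h): 80·exp(−0.06301·3) = 66.220 mg/L
Dose 7 (215 mg at t=6 h): 215·exp(−0.06301·2) = 189.542 mg/L
C(8) = 292.962 + 254.116 + 51.388 + 193.381 + 23.316 + 66.220 + 189.542 = 1070.926 mg/L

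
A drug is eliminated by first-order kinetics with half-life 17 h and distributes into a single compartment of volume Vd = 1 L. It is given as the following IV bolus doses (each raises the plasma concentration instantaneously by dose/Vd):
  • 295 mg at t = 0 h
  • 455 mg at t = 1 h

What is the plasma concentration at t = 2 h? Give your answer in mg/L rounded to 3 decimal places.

708.720 mg/L

k = ln 2 / 17 = 0.04077 per h
Dose 1 (295 mg at t=0 h): 295·exp(−0.04077·2) = 271.898 mg/L
Dose 2 (455 mg at t=1 h): 455·exp(−0.04077·1) = 436.821 mg/L
C(2) = 271.898 + 436.821 = 708.720 mg/L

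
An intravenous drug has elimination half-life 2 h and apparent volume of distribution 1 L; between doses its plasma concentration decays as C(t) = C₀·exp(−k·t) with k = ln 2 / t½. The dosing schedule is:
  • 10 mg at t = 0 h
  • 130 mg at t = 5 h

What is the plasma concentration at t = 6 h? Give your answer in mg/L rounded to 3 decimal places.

93.174 mg/L

k = ln 2 / 2 = 0.34657 per h
Dose 1 (10 mg at t=0 h): 10·exp(−0.34657·6) = 1.250 mg/L
Dose 2 (130 mg at t=5 h): 130·exp(−0.34657·1) = 91.924 mg/L
C(6) = 1.250 + 91.924 = 93.174 mg/L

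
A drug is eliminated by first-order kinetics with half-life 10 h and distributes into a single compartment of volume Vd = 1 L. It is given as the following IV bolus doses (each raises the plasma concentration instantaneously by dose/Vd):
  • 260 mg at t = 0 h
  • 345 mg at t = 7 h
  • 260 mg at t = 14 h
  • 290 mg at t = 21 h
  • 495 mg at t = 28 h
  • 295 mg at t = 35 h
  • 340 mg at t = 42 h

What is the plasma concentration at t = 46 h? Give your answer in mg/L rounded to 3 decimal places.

650.835 mg/L

k = ln 2 / 10 = 0.06931 per h
Dose 1 (260 mg at t=0 h): 260·exp(−0.06931·46) = 10.721 mg/L
Dose 2 (345 mg at t=7 h): 345·exp(−0.06931·39) = 23.110 mg/L
Dose 3 (260 mg at t=14 h): 260·exp(−0.06931·32) = 28.293 mg/L
Dose 4 (290 mg at t=21 h): 290·exp(−0.06931·25) = 51.265 mg/L
Dose 5 (495 mg at t=28 h): 495·exp(−0.06931·18) = 142.151 mg/L
Dose 6 (295 mg at t=35 h): 295·exp(−0.06931·11) = 137.622 mg/L
Dose 7 (340 mg at t=42 h): 340·exp(−0.06931·4) = 257.672 mg/L
C(46) = 10.721 + 23.110 + 28.293 + 51.265 + 142.151 + 137.622 + 257.672 = 650.835 mg/L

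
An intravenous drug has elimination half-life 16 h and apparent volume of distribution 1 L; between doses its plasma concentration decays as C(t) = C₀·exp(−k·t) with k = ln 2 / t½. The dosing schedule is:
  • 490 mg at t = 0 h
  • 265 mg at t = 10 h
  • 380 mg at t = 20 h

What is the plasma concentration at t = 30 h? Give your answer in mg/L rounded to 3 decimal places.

k = ln 2 / 16 = 0.04332 per h
Dose 1 (490 mg at t=0 h): 490·exp(−0.04332·30) = 133.587 mg/L
Dose 2 (265 mg at t=10 h): 265·exp(−0.04332·20) = 111.419 mg/L
Dose 3 (380 mg at t=20 h): 380·exp(−0.04332·10) = 246.400 mg/L
C(30) = 133.587 + 111.419 + 246.400 = 491.405 mg/L

491.405 mg/L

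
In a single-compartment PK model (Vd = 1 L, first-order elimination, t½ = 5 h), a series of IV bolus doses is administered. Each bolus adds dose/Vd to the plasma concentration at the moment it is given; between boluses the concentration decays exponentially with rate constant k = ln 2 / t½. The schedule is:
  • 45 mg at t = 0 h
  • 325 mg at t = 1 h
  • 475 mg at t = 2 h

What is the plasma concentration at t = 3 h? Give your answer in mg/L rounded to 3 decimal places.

689.504 mg/L

k = ln 2 / 5 = 0.13863 per h
Dose 1 (45 mg at t=0 h): 45·exp(−0.13863·3) = 29.689 mg/L
Dose 2 (325 mg at t=1 h): 325·exp(−0.13863·2) = 246.304 mg/L
Dose 3 (475 mg at t=2 h): 475·exp(−0.13863·1) = 413.512 mg/L
C(3) = 29.689 + 246.304 + 413.512 = 689.504 mg/L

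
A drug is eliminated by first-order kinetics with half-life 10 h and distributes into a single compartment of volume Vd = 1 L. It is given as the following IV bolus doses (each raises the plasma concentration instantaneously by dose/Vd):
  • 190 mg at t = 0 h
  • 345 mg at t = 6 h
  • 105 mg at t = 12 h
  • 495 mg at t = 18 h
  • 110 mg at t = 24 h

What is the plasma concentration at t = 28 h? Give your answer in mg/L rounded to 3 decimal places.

k = ln 2 / 10 = 0.06931 per h
Dose 1 (190 mg at t=0 h): 190·exp(−0.06931·28) = 27.282 mg/L
Dose 2 (345 mg at t=6 h): 345·exp(−0.06931·22) = 75.085 mg/L
Dose 3 (105 mg at t=12 h): 105·exp(−0.06931·16) = 34.637 mg/L
Dose 4 (495 mg at t=18 h): 495·exp(−0.06931·10) = 247.500 mg/L
Dose 5 (110 mg at t=24 h): 110·exp(−0.06931·4) = 83.364 mg/L
C(28) = 27.282 + 75.085 + 34.637 + 247.500 + 83.364 = 467.868 mg/L

467.868 mg/L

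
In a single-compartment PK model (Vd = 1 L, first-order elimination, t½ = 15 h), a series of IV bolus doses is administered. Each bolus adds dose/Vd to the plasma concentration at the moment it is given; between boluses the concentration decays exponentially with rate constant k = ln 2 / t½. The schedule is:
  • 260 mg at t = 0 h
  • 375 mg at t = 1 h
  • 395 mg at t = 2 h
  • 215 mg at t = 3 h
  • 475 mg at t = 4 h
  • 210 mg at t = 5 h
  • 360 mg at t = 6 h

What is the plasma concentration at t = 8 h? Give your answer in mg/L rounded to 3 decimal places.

k = ln 2 / 15 = 0.04621 per h
Dose 1 (260 mg at t=0 h): 260·exp(−0.04621·8) = 179.649 mg/L
Dose 2 (375 mg at t=1 h): 375·exp(−0.04621·7) = 271.363 mg/L
Dose 3 (395 mg at t=2 h): 395·exp(−0.04621·6) = 299.354 mg/L
Dose 4 (215 mg at t=3 h): 215·exp(−0.04621·5) = 170.646 mg/L
Dose 5 (475 mg at t=4 h): 475·exp(−0.04621·4) = 394.838 mg/L
Dose 6 (210 mg at t=5 h): 210·exp(−0.04621·3) = 182.816 mg/L
Dose 7 (360 mg at t=6 h): 360·exp(−0.04621·2) = 328.220 mg/L
C(8) = 179.649 + 271.363 + 299.354 + 170.646 + 394.838 + 182.816 + 328.220 = 1826.885 mg/L

1826.885 mg/L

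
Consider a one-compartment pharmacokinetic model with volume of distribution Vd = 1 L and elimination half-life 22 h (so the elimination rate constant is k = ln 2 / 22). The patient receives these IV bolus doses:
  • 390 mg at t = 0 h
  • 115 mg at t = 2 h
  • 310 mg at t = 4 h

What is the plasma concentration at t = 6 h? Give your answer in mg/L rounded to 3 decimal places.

715.275 mg/L

k = ln 2 / 22 = 0.03151 per h
Dose 1 (390 mg at t=0 h): 390·exp(−0.03151·6) = 322.824 mg/L
Dose 2 (115 mg at t=2 h): 115·exp(−0.03151·4) = 101.383 mg/L
Dose 3 (310 mg at t=4 h): 310·exp(−0.03151·2) = 291.069 mg/L
C(6) = 322.824 + 101.383 + 291.069 = 715.275 mg/L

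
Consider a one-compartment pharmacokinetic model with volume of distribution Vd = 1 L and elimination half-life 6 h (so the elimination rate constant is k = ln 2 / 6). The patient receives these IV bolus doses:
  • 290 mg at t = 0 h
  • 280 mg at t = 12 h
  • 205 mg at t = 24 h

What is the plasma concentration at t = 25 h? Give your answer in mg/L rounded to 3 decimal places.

k = ln 2 / 6 = 0.11552 per h
Dose 1 (290 mg at t=0 h): 290·exp(−0.11552·25) = 16.148 mg/L
Dose 2 (280 mg at t=12 h): 280·exp(−0.11552·13) = 62.363 mg/L
Dose 3 (205 mg at t=24 h): 205·exp(−0.11552·1) = 182.634 mg/L
C(25) = 16.148 + 62.363 + 182.634 = 261.145 mg/L

261.145 mg/L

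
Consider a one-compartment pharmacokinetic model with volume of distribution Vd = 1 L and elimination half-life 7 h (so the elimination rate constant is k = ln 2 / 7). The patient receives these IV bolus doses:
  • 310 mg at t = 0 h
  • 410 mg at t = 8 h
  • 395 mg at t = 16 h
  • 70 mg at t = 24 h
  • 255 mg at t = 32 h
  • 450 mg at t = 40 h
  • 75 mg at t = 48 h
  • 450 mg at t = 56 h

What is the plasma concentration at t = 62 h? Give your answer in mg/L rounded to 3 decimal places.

339.591 mg/L

k = ln 2 / 7 = 0.09902 per h
Dose 1 (310 mg at t=0 h): 310·exp(−0.09902·62) = 0.668 mg/L
Dose 2 (410 mg at t=8 h): 410·exp(−0.09902·54) = 1.952 mg/L
Dose 3 (395 mg at t=16 h): 395·exp(−0.09902·46) = 4.153 mg/L
Dose 4 (70 mg at t=24 h): 70·exp(−0.09902·38) = 1.625 mg/L
Dose 5 (255 mg at t=32 h): 255·exp(−0.09902·30) = 13.074 mg/L
Dose 6 (450 mg at t=40 h): 450·exp(−0.09902·22) = 50.947 mg/L
Dose 7 (75 mg at t=48 h): 75·exp(−0.09902·14) = 18.750 mg/L
Dose 8 (450 mg at t=56 h): 450·exp(−0.09902·6) = 248.420 mg/L
C(62) = 0.668 + 1.952 + 4.153 + 1.625 + 13.074 + 50.947 + 18.750 + 248.420 = 339.591 mg/L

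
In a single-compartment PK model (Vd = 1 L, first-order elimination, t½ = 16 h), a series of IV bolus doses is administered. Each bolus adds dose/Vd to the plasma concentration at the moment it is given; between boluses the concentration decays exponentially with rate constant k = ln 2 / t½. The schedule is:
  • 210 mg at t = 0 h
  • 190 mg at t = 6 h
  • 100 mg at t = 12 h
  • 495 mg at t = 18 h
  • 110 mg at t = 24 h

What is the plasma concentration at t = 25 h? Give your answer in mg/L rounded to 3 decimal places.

k = ln 2 / 16 = 0.04332 per h
Dose 1 (210 mg at t=0 h): 210·exp(−0.04332·25) = 71.098 mg/L
Dose 2 (190 mg at t=6 h): 190·exp(−0.04332·19) = 83.422 mg/L
Dose 3 (100 mg at t=12 h): 100·exp(−0.04332·13) = 56.939 mg/L
Dose 4 (495 mg at t=18 h): 495·exp(−0.04332·7) = 365.514 mg/L
Dose 5 (110 mg at t=24 h): 110·exp(−0.04332·1) = 105.336 mg/L
C(25) = 71.098 + 83.422 + 56.939 + 365.514 + 105.336 = 682.311 mg/L

682.311 mg/L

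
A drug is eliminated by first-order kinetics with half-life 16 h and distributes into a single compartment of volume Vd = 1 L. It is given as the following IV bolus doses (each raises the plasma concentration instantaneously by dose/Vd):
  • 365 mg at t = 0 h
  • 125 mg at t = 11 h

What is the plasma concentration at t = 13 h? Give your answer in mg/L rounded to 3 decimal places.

k = ln 2 / 16 = 0.04332 per h
Dose 1 (365 mg at t=0 h): 365·exp(−0.04332·13) = 207.829 mg/L
Dose 2 (125 mg at t=11 h): 125·exp(−0.04332·2) = 114.626 mg/L
C(13) = 207.829 + 114.626 = 322.454 mg/L

322.454 mg/L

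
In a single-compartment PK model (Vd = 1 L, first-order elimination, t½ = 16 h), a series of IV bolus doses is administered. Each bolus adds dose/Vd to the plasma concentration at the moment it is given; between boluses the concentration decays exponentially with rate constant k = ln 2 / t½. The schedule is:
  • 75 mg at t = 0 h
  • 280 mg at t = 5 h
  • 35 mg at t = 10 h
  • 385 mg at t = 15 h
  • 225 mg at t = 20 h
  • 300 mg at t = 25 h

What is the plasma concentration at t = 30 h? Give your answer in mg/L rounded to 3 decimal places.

k = ln 2 / 16 = 0.04332 per h
Dose 1 (75 mg at t=0 h): 75·exp(−0.04332·30) = 20.447 mg/L
Dose 2 (280 mg at t=5 h): 280·exp(−0.04332·25) = 94.798 mg/L
Dose 3 (35 mg at t=10 h): 35·exp(−0.04332·20) = 14.716 mg/L
Dose 4 (385 mg at t=15 h): 385·exp(−0.04332·15) = 201.023 mg/L
Dose 5 (225 mg at t=20 h): 225·exp(−0.04332·10) = 145.894 mg/L
Dose 6 (300 mg at t=25 h): 300·exp(−0.04332·5) = 241.574 mg/L
C(30) = 20.447 + 94.798 + 14.716 + 201.023 + 145.894 + 241.574 = 718.451 mg/L

718.451 mg/L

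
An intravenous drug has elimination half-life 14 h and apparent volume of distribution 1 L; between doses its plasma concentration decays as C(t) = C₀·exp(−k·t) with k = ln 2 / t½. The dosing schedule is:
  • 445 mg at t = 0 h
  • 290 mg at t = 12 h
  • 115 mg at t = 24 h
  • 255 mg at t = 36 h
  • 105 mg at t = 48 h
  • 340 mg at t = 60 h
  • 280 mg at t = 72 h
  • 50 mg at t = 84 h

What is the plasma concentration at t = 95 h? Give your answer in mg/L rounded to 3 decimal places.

214.969 mg/L

k = ln 2 / 14 = 0.04951 per h
Dose 1 (445 mg at t=0 h): 445·exp(−0.04951·95) = 4.033 mg/L
Dose 2 (290 mg at t=12 h): 290·exp(−0.04951·83) = 4.761 mg/L
Dose 3 (115 mg at t=24 h): 115·exp(−0.04951·71) = 3.420 mg/L
Dose 4 (255 mg at t=36 h): 255·exp(−0.04951·59) = 13.738 mg/L
Dose 5 (105 mg at t=48 h): 105·exp(−0.04951·47) = 10.247 mg/L
Dose 6 (340 mg at t=60 h): 340·exp(−0.04951·35) = 60.104 mg/L
Dose 7 (280 mg at t=72 h): 280·exp(−0.04951·23) = 89.662 mg/L
Dose 8 (50 mg at t=84 h): 50·exp(−0.04951·11) = 29.003 mg/L
C(95) = 4.033 + 4.761 + 3.420 + 13.738 + 10.247 + 60.104 + 89.662 + 29.003 = 214.969 mg/L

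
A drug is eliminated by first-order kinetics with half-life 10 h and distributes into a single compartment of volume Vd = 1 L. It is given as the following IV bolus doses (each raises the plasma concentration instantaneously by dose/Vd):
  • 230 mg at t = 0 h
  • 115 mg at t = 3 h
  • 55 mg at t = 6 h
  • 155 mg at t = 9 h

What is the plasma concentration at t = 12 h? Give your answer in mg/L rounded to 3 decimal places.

k = ln 2 / 10 = 0.06931 per h
Dose 1 (230 mg at t=0 h): 230·exp(−0.06931·12) = 100.113 mg/L
Dose 2 (115 mg at t=3 h): 115·exp(−0.06931·9) = 61.627 mg/L
Dose 3 (55 mg at t=6 h): 55·exp(−0.06931·6) = 36.286 mg/L
Dose 4 (155 mg at t=9 h): 155·exp(−0.06931·3) = 125.899 mg/L
C(12) = 100.113 + 61.627 + 36.286 + 125.899 = 323.926 mg/L

323.926 mg/L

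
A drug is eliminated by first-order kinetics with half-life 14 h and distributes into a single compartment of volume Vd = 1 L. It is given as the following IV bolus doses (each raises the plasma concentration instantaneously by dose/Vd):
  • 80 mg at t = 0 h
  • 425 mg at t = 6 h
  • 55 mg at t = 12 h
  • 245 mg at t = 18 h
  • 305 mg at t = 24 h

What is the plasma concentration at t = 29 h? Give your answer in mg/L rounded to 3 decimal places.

559.065 mg/L

k = ln 2 / 14 = 0.04951 per h
Dose 1 (80 mg at t=0 h): 80·exp(−0.04951·29) = 19.034 mg/L
Dose 2 (425 mg at t=6 h): 425·exp(−0.04951·23) = 136.094 mg/L
Dose 3 (55 mg at t=12 h): 55·exp(−0.04951·17) = 23.704 mg/L
Dose 4 (245 mg at t=18 h): 245·exp(−0.04951·11) = 142.116 mg/L
Dose 5 (305 mg at t=24 h): 305·exp(−0.04951·5) = 238.116 mg/L
C(29) = 19.034 + 136.094 + 23.704 + 142.116 + 238.116 = 559.065 mg/L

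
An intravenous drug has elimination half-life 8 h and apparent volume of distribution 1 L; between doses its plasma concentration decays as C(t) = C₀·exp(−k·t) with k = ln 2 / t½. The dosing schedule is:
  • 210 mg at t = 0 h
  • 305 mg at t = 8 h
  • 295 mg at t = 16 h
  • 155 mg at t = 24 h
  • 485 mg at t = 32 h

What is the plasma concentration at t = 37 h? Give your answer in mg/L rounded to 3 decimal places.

445.789 mg/L

k = ln 2 / 8 = 0.08664 per h
Dose 1 (210 mg at t=0 h): 210·exp(−0.08664·37) = 8.511 mg/L
Dose 2 (305 mg at t=8 h): 305·exp(−0.08664·29) = 24.721 mg/L
Dose 3 (295 mg at t=16 h): 295·exp(−0.08664·21) = 47.821 mg/L
Dose 4 (155 mg at t=24 h): 155·exp(−0.08664·13) = 50.253 mg/L
Dose 5 (485 mg at t=32 h): 485·exp(−0.08664·5) = 314.484 mg/L
C(37) = 8.511 + 24.721 + 47.821 + 50.253 + 314.484 = 445.789 mg/L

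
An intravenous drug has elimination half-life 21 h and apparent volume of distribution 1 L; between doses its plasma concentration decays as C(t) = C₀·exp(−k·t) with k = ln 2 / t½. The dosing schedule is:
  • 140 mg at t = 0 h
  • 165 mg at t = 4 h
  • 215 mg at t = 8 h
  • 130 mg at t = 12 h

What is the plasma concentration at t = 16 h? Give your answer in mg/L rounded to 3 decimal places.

472.623 mg/L

k = ln 2 / 21 = 0.03301 per h
Dose 1 (140 mg at t=0 h): 140·exp(−0.03301·16) = 82.560 mg/L
Dose 2 (165 mg at t=4 h): 165·exp(−0.03301·12) = 111.037 mg/L
Dose 3 (215 mg at t=8 h): 215·exp(−0.03301·8) = 165.105 mg/L
Dose 4 (130 mg at t=12 h): 130·exp(−0.03301·4) = 113.921 mg/L
C(16) = 82.560 + 111.037 + 165.105 + 113.921 = 472.623 mg/L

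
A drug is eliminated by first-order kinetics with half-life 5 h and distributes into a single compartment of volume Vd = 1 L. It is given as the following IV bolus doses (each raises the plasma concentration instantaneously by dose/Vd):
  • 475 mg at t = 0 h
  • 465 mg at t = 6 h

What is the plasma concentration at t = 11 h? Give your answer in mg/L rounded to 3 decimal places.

335.878 mg/L

k = ln 2 / 5 = 0.13863 per h
Dose 1 (475 mg at t=0 h): 475·exp(−0.13863·11) = 103.378 mg/L
Dose 2 (465 mg at t=6 h): 465·exp(−0.13863·5) = 232.500 mg/L
C(11) = 103.378 + 232.500 = 335.878 mg/L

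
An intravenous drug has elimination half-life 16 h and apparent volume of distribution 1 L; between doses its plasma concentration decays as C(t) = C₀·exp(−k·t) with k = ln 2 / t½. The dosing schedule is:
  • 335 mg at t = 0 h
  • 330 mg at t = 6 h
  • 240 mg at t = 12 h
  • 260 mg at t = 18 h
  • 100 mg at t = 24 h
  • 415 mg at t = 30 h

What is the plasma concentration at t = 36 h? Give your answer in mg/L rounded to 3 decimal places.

743.924 mg/L

k = ln 2 / 16 = 0.04332 per h
Dose 1 (335 mg at t=0 h): 335·exp(−0.04332·36) = 70.425 mg/L
Dose 2 (330 mg at t=6 h): 330·exp(−0.04332·30) = 89.967 mg/L
Dose 3 (240 mg at t=12 h): 240·exp(−0.04332·24) = 84.853 mg/L
Dose 4 (260 mg at t=18 h): 260·exp(−0.04332·18) = 119.211 mg/L
Dose 5 (100 mg at t=24 h): 100·exp(−0.04332·12) = 59.460 mg/L
Dose 6 (415 mg at t=30 h): 415·exp(−0.04332·6) = 320.009 mg/L
C(36) = 70.425 + 89.967 + 84.853 + 119.211 + 59.460 + 320.009 = 743.924 mg/L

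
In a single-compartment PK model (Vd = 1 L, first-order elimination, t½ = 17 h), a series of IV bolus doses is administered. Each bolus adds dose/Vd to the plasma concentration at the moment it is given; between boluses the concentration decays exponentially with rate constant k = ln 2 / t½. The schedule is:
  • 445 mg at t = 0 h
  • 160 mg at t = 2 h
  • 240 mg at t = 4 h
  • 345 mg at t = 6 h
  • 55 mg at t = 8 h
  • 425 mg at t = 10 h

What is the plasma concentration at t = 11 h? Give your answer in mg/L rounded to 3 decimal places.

k = ln 2 / 17 = 0.04077 per h
Dose 1 (445 mg at t=0 h): 445·exp(−0.04077·11) = 284.168 mg/L
Dose 2 (160 mg at t=2 h): 160·exp(−0.04077·9) = 110.854 mg/L
Dose 3 (240 mg at t=4 h): 240·exp(−0.04077·7) = 180.409 mg/L
Dose 4 (345 mg at t=6 h): 345·exp(−0.04077·5) = 281.372 mg/L
Dose 5 (55 mg at t=8 h): 55·exp(−0.04077·3) = 48.668 mg/L
Dose 6 (425 mg at t=10 h): 425·exp(−0.04077·1) = 408.020 mg/L
C(11) = 284.168 + 110.854 + 180.409 + 281.372 + 48.668 + 408.020 = 1313.491 mg/L

1313.491 mg/L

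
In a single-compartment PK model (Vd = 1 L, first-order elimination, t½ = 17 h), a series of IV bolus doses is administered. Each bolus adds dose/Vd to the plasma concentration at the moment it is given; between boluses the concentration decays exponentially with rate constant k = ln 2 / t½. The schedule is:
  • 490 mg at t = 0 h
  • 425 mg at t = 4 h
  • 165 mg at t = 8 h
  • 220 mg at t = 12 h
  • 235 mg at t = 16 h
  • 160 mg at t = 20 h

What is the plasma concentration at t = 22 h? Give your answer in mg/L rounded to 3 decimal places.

974.866 mg/L

k = ln 2 / 17 = 0.04077 per h
Dose 1 (490 mg at t=0 h): 490·exp(−0.04077·22) = 199.815 mg/L
Dose 2 (425 mg at t=4 h): 425·exp(−0.04077·18) = 204.010 mg/L
Dose 3 (165 mg at t=8 h): 165·exp(−0.04077·14) = 93.235 mg/L
Dose 4 (220 mg at t=12 h): 220·exp(−0.04077·10) = 146.334 mg/L
Dose 5 (235 mg at t=16 h): 235·exp(−0.04077·6) = 184.002 mg/L
Dose 6 (160 mg at t=20 h): 160·exp(−0.04077·2) = 147.470 mg/L
C(22) = 199.815 + 204.010 + 93.235 + 146.334 + 184.002 + 147.470 = 974.866 mg/L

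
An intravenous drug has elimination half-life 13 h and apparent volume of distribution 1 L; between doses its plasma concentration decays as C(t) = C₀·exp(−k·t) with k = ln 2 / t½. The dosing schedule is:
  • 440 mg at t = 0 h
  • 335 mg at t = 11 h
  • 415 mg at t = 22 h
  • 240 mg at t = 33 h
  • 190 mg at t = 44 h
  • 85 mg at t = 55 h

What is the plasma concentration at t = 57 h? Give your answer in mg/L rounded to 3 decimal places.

k = ln 2 / 13 = 0.05332 per h
Dose 1 (440 mg at t=0 h): 440·exp(−0.05332·57) = 21.065 mg/L
Dose 2 (335 mg at t=11 h): 335·exp(−0.05332·46) = 28.831 mg/L
Dose 3 (415 mg at t=22 h): 415·exp(−0.05332·35) = 64.207 mg/L
Dose 4 (240 mg at t=33 h): 240·exp(−0.05332·24) = 66.752 mg/L
Dose 5 (190 mg at t=44 h): 190·exp(−0.05332·13) = 95.000 mg/L
Dose 6 (85 mg at t=55 h): 85·exp(−0.05332·2) = 76.402 mg/L
C(57) = 21.065 + 28.831 + 64.207 + 66.752 + 95.000 + 76.402 = 352.257 mg/L

352.257 mg/L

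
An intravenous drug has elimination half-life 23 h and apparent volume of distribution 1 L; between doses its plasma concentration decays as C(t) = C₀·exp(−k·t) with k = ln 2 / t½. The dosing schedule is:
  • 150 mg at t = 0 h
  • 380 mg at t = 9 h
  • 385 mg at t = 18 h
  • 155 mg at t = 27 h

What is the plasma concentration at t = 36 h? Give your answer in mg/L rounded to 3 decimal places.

561.096 mg/L

k = ln 2 / 23 = 0.03014 per h
Dose 1 (150 mg at t=0 h): 150·exp(−0.03014·36) = 50.689 mg/L
Dose 2 (380 mg at t=9 h): 380·exp(−0.03014·27) = 168.423 mg/L
Dose 3 (385 mg at t=18 h): 385·exp(−0.03014·18) = 223.806 mg/L
Dose 4 (155 mg at t=27 h): 155·exp(−0.03014·9) = 118.178 mg/L
C(36) = 50.689 + 168.423 + 223.806 + 118.178 = 561.096 mg/L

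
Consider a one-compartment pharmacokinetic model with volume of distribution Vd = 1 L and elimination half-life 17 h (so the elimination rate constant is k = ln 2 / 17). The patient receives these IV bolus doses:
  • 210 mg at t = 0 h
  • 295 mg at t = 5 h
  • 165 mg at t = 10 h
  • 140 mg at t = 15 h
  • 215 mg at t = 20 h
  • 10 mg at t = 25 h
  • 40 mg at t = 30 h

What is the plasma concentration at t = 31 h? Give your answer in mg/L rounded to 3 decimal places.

k = ln 2 / 17 = 0.04077 per h
Dose 1 (210 mg at t=0 h): 210·exp(−0.04077·31) = 59.331 mg/L
Dose 2 (295 mg at t=5 h): 295·exp(−0.04077·26) = 102.193 mg/L
Dose 3 (165 mg at t=10 h): 165·exp(−0.04077·21) = 70.085 mg/L
Dose 4 (140 mg at t=15 h): 140·exp(−0.04077·16) = 72.913 mg/L
Dose 5 (215 mg at t=20 h): 215·exp(−0.04077·11) = 137.295 mg/L
Dose 6 (10 mg at t=25 h): 10·exp(−0.04077·6) = 7.830 mg/L
Dose 7 (40 mg at t=30 h): 40·exp(−0.04077·1) = 38.402 mg/L
C(31) = 59.331 + 102.193 + 70.085 + 72.913 + 137.295 + 7.830 + 38.402 = 488.049 mg/L

488.049 mg/L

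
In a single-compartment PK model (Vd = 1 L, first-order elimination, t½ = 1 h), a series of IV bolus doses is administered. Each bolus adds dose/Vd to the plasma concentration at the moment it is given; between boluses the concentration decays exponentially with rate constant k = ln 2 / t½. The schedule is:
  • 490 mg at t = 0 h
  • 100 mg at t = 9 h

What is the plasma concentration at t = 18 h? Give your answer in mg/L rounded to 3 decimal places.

0.197 mg/L

k = ln 2 / 1 = 0.69315 per h
Dose 1 (490 mg at t=0 h): 490·exp(−0.69315·18) = 0.002 mg/L
Dose 2 (100 mg at t=9 h): 100·exp(−0.69315·9) = 0.195 mg/L
C(18) = 0.002 + 0.195 = 0.197 mg/L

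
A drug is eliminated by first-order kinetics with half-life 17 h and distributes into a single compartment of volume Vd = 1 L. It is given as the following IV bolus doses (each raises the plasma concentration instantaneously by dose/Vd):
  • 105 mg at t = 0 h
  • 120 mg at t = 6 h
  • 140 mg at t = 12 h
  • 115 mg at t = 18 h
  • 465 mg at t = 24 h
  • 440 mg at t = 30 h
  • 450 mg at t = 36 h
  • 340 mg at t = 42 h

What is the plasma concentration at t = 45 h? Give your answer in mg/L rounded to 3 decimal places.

1164.767 mg/L

k = ln 2 / 17 = 0.04077 per h
Dose 1 (105 mg at t=0 h): 105·exp(−0.04077·45) = 16.763 mg/L
Dose 2 (120 mg at t=6 h): 120·exp(−0.04077·39) = 24.467 mg/L
Dose 3 (140 mg at t=12 h): 140·exp(−0.04077·33) = 36.457 mg/L
Dose 4 (115 mg at t=18 h): 115·exp(−0.04077·27) = 38.246 mg/L
Dose 5 (465 mg at t=24 h): 465·exp(−0.04077·21) = 197.511 mg/L
Dose 6 (440 mg at t=30 h): 440·exp(−0.04077·15) = 238.692 mg/L
Dose 7 (450 mg at t=36 h): 450·exp(−0.04077·9) = 311.777 mg/L
Dose 8 (340 mg at t=42 h): 340·exp(−0.04077·3) = 300.854 mg/L
C(45) = 16.763 + 24.467 + 36.457 + 38.246 + 197.511 + 238.692 + 311.777 + 300.854 = 1164.767 mg/L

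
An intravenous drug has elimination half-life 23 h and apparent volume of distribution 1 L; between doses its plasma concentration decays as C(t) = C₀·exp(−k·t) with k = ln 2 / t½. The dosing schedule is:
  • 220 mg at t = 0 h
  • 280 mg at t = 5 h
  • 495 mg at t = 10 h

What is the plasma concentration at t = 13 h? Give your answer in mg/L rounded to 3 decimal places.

820.913 mg/L

k = ln 2 / 23 = 0.03014 per h
Dose 1 (220 mg at t=0 h): 220·exp(−0.03014·13) = 148.688 mg/L
Dose 2 (280 mg at t=5 h): 280·exp(−0.03014·8) = 220.015 mg/L
Dose 3 (495 mg at t=10 h): 495·exp(−0.03014·3) = 452.210 mg/L
C(13) = 148.688 + 220.015 + 452.210 = 820.913 mg/L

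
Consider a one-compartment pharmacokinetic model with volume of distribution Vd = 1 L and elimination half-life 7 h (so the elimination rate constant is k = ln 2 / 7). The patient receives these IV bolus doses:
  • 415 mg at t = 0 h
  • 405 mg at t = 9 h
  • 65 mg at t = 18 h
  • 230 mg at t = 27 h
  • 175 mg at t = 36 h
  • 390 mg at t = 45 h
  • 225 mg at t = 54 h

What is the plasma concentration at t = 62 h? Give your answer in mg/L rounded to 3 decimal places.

k = ln 2 / 7 = 0.09902 per h
Dose 1 (415 mg at t=0 h): 415·exp(−0.09902·62) = 0.895 mg/L
Dose 2 (405 mg at t=9 h): 405·exp(−0.09902·53) = 2.129 mg/L
Dose 3 (65 mg at t=18 h): 65·exp(−0.09902·44) = 0.833 mg/L
Dose 4 (230 mg at t=27 h): 230·exp(−0.09902·35) = 7.188 mg/L
Dose 5 (175 mg at t=36 h): 175·exp(−0.09902·26) = 13.333 mg/L
Dose 6 (390 mg at t=45 h): 390·exp(−0.09902·17) = 72.442 mg/L
Dose 7 (225 mg at t=54 h): 225·exp(−0.09902·8) = 101.894 mg/L
C(62) = 0.895 + 2.129 + 0.833 + 7.188 + 13.333 + 72.442 + 101.894 = 198.714 mg/L

198.714 mg/L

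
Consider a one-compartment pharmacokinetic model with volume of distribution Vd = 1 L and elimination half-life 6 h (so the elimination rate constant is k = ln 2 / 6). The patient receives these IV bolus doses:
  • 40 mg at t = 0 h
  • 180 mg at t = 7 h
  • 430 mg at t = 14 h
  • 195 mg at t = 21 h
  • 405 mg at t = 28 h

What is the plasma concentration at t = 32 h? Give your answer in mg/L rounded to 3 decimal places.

374.619 mg/L

k = ln 2 / 6 = 0.11552 per h
Dose 1 (40 mg at t=0 h): 40·exp(−0.11552·32) = 0.992 mg/L
Dose 2 (180 mg at t=7 h): 180·exp(−0.11552·25) = 10.023 mg/L
Dose 3 (430 mg at t=14 h): 430·exp(−0.11552·18) = 53.750 mg/L
Dose 4 (195 mg at t=21 h): 195·exp(−0.11552·11) = 54.720 mg/L
Dose 5 (405 mg at t=28 h): 405·exp(−0.11552·4) = 255.134 mg/L
C(32) = 0.992 + 10.023 + 53.750 + 54.720 + 255.134 = 374.619 mg/L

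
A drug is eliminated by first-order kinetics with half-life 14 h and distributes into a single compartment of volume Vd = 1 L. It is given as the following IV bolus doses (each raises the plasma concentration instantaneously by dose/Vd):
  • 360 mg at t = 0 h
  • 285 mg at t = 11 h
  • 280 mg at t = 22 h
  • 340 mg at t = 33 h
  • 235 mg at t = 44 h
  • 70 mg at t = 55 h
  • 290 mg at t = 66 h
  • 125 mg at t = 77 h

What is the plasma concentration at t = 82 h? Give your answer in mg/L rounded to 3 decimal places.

342.210 mg/L

k = ln 2 / 14 = 0.04951 per h
Dose 1 (360 mg at t=0 h): 360·exp(−0.04951·82) = 6.211 mg/L
Dose 2 (285 mg at t=11 h): 285·exp(−0.04951·71) = 8.476 mg/L
Dose 3 (280 mg at t=22 h): 280·exp(−0.04951·60) = 14.356 mg/L
Dose 4 (340 mg at t=33 h): 340·exp(−0.04951·49) = 30.052 mg/L
Dose 5 (235 mg at t=44 h): 235·exp(−0.04951·38) = 35.809 mg/L
Dose 6 (70 mg at t=55 h): 70·exp(−0.04951·27) = 18.388 mg/L
Dose 7 (290 mg at t=66 h): 290·exp(−0.04951·16) = 131.330 mg/L
Dose 8 (125 mg at t=77 h): 125·exp(−0.04951·5) = 97.589 mg/L
C(82) = 6.211 + 8.476 + 14.356 + 30.052 + 35.809 + 18.388 + 131.330 + 97.589 = 342.210 mg/L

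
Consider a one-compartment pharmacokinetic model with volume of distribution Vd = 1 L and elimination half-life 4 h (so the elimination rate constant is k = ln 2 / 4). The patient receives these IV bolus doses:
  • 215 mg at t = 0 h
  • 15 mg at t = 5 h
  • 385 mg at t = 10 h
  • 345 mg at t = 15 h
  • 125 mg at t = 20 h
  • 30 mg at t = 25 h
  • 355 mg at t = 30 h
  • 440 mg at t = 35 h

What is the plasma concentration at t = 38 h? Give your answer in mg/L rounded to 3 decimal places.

k = ln 2 / 4 = 0.17329 per h
Dose 1 (215 mg at t=0 h): 215·exp(−0.17329·38) = 0.297 mg/L
Dose 2 (15 mg at t=5 h): 15·exp(−0.17329·33) = 0.049 mg/L
Dose 3 (385 mg at t=10 h): 385·exp(−0.17329·28) = 3.008 mg/L
Dose 4 (345 mg at t=15 h): 345·exp(−0.17329·23) = 6.411 mg/L
Dose 5 (125 mg at t=20 h): 125·exp(−0.17329·18) = 5.524 mg/L
Dose 6 (30 mg at t=25 h): 30·exp(−0.17329·13) = 3.153 mg/L
Dose 7 (355 mg at t=30 h): 355·exp(−0.17329·8) = 88.750 mg/L
Dose 8 (440 mg at t=35 h): 440·exp(−0.17329·3) = 261.626 mg/L
C(38) = 0.297 + 0.049 + 3.008 + 6.411 + 5.524 + 3.153 + 88.750 + 261.626 = 368.818 mg/L

368.818 mg/L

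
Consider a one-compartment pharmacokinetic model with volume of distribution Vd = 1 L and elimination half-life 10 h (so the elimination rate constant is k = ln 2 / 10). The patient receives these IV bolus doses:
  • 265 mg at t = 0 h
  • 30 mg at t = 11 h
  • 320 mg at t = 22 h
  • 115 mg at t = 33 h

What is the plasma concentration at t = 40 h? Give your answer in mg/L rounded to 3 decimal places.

183.268 mg/L

k = ln 2 / 10 = 0.06931 per h
Dose 1 (265 mg at t=0 h): 265·exp(−0.06931·40) = 16.562 mg/L
Dose 2 (30 mg at t=11 h): 30·exp(−0.06931·29) = 4.019 mg/L
Dose 3 (320 mg at t=22 h): 320·exp(−0.06931·18) = 91.896 mg/L
Dose 4 (115 mg at t=33 h): 115·exp(−0.06931·7) = 70.791 mg/L
C(40) = 16.562 + 4.019 + 91.896 + 70.791 = 183.268 mg/L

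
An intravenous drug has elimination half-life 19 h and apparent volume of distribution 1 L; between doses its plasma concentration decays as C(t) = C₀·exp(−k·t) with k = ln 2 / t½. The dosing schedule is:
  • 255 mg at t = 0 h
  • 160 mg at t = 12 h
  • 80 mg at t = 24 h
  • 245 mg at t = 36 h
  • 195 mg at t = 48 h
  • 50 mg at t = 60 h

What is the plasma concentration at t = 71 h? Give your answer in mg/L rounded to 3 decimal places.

k = ln 2 / 19 = 0.03648 per h
Dose 1 (255 mg at t=0 h): 255·exp(−0.03648·71) = 19.127 mg/L
Dose 2 (160 mg at t=12 h): 160·exp(−0.03648·59) = 18.593 mg/L
Dose 3 (80 mg at t=24 h): 80·exp(−0.03648·47) = 14.402 mg/L
Dose 4 (245 mg at t=36 h): 245·exp(−0.03648·35) = 68.334 mg/L
Dose 5 (195 mg at t=48 h): 195·exp(−0.03648·23) = 84.262 mg/L
Dose 6 (50 mg at t=60 h): 50·exp(−0.03648·11) = 33.473 mg/L
C(71) = 19.127 + 18.593 + 14.402 + 68.334 + 84.262 + 33.473 = 238.190 mg/L

238.190 mg/L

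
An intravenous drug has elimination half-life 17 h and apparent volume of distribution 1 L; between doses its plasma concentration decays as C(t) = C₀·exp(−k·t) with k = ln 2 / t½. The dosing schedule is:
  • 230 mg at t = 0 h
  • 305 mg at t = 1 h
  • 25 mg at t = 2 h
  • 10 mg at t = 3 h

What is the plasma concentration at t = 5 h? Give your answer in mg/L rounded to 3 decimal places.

k = ln 2 / 17 = 0.04077 per h
Dose 1 (230 mg at t=0 h): 230·exp(−0.04077·5) = 187.581 mg/L
Dose 2 (305 mg at t=1 h): 305·exp(−0.04077·4) = 259.101 mg/L
Dose 3 (25 mg at t=2 h): 25·exp(−0.04077·3) = 22.122 mg/L
Dose 4 (10 mg at t=3 h): 10·exp(−0.04077·2) = 9.217 mg/L
C(5) = 187.581 + 259.101 + 22.122 + 9.217 = 478.021 mg/L

478.021 mg/L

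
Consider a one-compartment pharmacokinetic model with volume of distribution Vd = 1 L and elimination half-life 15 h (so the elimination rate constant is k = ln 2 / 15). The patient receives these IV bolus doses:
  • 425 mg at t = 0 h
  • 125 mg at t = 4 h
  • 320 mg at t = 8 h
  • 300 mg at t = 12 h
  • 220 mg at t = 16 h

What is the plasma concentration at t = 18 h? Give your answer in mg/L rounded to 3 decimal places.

879.972 mg/L

k = ln 2 / 15 = 0.04621 per h
Dose 1 (425 mg at t=0 h): 425·exp(−0.04621·18) = 184.992 mg/L
Dose 2 (125 mg at t=4 h): 125·exp(−0.04621·14) = 65.456 mg/L
Dose 3 (320 mg at t=8 h): 320·exp(−0.04621·10) = 201.587 mg/L
Dose 4 (300 mg at t=12 h): 300·exp(−0.04621·6) = 227.357 mg/L
Dose 5 (220 mg at t=16 h): 220·exp(−0.04621·2) = 200.579 mg/L
C(18) = 184.992 + 65.456 + 201.587 + 227.357 + 200.579 = 879.972 mg/L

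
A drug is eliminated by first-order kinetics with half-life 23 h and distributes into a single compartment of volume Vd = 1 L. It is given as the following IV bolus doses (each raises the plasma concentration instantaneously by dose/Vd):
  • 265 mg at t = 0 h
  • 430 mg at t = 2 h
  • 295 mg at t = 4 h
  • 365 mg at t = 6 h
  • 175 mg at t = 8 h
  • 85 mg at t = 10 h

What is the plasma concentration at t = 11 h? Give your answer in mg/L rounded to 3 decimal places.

k = ln 2 / 23 = 0.03014 per h
Dose 1 (265 mg at t=0 h): 265·exp(−0.03014·11) = 190.228 mg/L
Dose 2 (430 mg at t=2 h): 430·exp(−0.03014·9) = 327.849 mg/L
Dose 3 (295 mg at t=4 h): 295·exp(−0.03014·7) = 238.893 mg/L
Dose 4 (365 mg at t=6 h): 365·exp(−0.03014·5) = 313.944 mg/L
Dose 5 (175 mg at t=8 h): 175·exp(−0.03014·3) = 159.872 mg/L
Dose 6 (85 mg at t=10 h): 85·exp(−0.03014·1) = 82.477 mg/L
C(11) = 190.228 + 327.849 + 238.893 + 313.944 + 159.872 + 82.477 = 1313.263 mg/L

1313.263 mg/L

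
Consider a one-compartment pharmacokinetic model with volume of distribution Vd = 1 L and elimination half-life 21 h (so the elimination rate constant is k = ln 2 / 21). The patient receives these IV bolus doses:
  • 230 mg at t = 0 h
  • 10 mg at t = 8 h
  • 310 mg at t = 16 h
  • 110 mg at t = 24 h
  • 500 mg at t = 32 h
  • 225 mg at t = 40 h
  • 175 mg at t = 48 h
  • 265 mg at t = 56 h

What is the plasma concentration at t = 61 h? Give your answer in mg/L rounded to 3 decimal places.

k = ln 2 / 21 = 0.03301 per h
Dose 1 (230 mg at t=0 h): 230·exp(−0.03301·61) = 30.712 mg/L
Dose 2 (10 mg at t=8 h): 10·exp(−0.03301·53) = 1.739 mg/L
Dose 3 (310 mg at t=16 h): 310·exp(−0.03301·45) = 70.194 mg/L
Dose 4 (110 mg at t=24 h): 110·exp(−0.03301·37) = 32.434 mg/L
Dose 5 (500 mg at t=32 h): 500·exp(−0.03301·29) = 191.983 mg/L
Dose 6 (225 mg at t=40 h): 225·exp(−0.03301·21) = 112.500 mg/L
Dose 7 (175 mg at t=48 h): 175·exp(−0.03301·13) = 113.943 mg/L
Dose 8 (265 mg at t=56 h): 265·exp(−0.03301·5) = 224.684 mg/L
C(61) = 30.712 + 1.739 + 70.194 + 32.434 + 191.983 + 112.500 + 113.943 + 224.684 = 778.188 mg/L

778.188 mg/L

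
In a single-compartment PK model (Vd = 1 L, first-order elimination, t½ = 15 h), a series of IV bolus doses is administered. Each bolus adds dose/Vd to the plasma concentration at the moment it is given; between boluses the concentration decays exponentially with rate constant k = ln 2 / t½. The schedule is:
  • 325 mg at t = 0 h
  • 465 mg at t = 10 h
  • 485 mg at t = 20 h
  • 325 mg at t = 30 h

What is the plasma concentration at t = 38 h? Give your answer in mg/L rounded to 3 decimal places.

k = ln 2 / 15 = 0.04621 per h
Dose 1 (325 mg at t=0 h): 325·exp(−0.04621·38) = 56.140 mg/L
Dose 2 (465 mg at t=10 h): 465·exp(−0.04621·28) = 127.506 mg/L
Dose 3 (485 mg at t=20 h): 485·exp(−0.04621·18) = 211.109 mg/L
Dose 4 (325 mg at t=30 h): 325·exp(−0.04621·8) = 224.561 mg/L
C(38) = 56.140 + 127.506 + 211.109 + 224.561 = 619.315 mg/L

619.315 mg/L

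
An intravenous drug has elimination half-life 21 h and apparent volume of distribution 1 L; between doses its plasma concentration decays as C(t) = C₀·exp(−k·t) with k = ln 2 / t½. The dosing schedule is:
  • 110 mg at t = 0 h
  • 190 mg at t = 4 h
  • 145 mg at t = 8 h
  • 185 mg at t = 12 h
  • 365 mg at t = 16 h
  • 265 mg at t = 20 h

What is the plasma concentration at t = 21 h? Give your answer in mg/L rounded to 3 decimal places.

k = ln 2 / 21 = 0.03301 per h
Dose 1 (110 mg at t=0 h): 110·exp(−0.03301·21) = 55.000 mg/L
Dose 2 (190 mg at t=4 h): 190·exp(−0.03301·17) = 108.408 mg/L
Dose 3 (145 mg at t=8 h): 145·exp(−0.03301·13) = 94.410 mg/L
Dose 4 (185 mg at t=12 h): 185·exp(−0.03301·9) = 137.454 mg/L
Dose 5 (365 mg at t=16 h): 365·exp(−0.03301·5) = 309.470 mg/L
Dose 6 (265 mg at t=20 h): 265·exp(−0.03301·1) = 256.396 mg/L
C(21) = 55.000 + 108.408 + 94.410 + 137.454 + 309.470 + 256.396 = 961.139 mg/L

961.139 mg/L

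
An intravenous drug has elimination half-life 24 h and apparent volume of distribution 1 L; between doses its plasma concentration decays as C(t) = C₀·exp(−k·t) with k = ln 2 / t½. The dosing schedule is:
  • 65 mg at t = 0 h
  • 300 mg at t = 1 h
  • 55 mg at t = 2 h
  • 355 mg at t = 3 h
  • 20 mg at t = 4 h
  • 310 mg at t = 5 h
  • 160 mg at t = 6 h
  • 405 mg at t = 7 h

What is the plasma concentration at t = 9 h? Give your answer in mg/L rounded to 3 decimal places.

k = ln 2 / 24 = 0.02888 per h
Dose 1 (65 mg at t=0 h): 65·exp(−0.02888·9) = 50.122 mg/L
Dose 2 (300 mg at t=1 h): 300·exp(−0.02888·8) = 238.110 mg/L
Dose 3 (55 mg at t=2 h): 55·exp(−0.02888·7) = 44.933 mg/L
Dose 4 (355 mg at t=3 h): 355·exp(−0.02888·6) = 298.518 mg/L
Dose 5 (20 mg at t=4 h): 20·exp(−0.02888·5) = 17.311 mg/L
Dose 6 (310 mg at t=5 h): 310·exp(−0.02888·4) = 276.179 mg/L
Dose 7 (160 mg at t=6 h): 160·exp(−0.02888·3) = 146.721 mg/L
Dose 8 (405 mg at t=7 h): 405·exp(−0.02888·2) = 382.269 mg/L
C(9) = 50.122 + 238.110 + 44.933 + 298.518 + 17.311 + 276.179 + 146.721 + 382.269 = 1454.162 mg/L

1454.162 mg/L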